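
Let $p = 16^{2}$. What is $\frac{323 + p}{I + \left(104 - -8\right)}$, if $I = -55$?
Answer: $\frac{193}{19} \approx 10.158$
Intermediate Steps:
$p = 256$
$\frac{323 + p}{I + \left(104 - -8\right)} = \frac{323 + 256}{-55 + \left(104 - -8\right)} = \frac{579}{-55 + \left(104 + 8\right)} = \frac{579}{-55 + 112} = \frac{579}{57} = 579 \cdot \frac{1}{57} = \frac{193}{19}$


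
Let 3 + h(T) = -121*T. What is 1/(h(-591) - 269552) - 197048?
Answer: -39024174113/198044 ≈ -1.9705e+5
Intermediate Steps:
h(T) = -3 - 121*T
1/(h(-591) - 269552) - 197048 = 1/((-3 - 121*(-591)) - 269552) - 197048 = 1/((-3 + 71511) - 269552) - 197048 = 1/(71508 - 269552) - 197048 = 1/(-198044) - 197048 = -1/198044 - 197048 = -39024174113/198044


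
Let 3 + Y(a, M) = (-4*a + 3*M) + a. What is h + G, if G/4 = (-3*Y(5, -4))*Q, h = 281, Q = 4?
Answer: 1721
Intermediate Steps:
Y(a, M) = -3 - 3*a + 3*M (Y(a, M) = -3 + ((-4*a + 3*M) + a) = -3 + (-3*a + 3*M) = -3 - 3*a + 3*M)
G = 1440 (G = 4*(-3*(-3 - 3*5 + 3*(-4))*4) = 4*(-3*(-3 - 15 - 12)*4) = 4*(-3*(-30)*4) = 4*(90*4) = 4*360 = 1440)
h + G = 281 + 1440 = 1721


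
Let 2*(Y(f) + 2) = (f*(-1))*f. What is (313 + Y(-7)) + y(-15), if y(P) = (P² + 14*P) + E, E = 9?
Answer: 621/2 ≈ 310.50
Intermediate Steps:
y(P) = 9 + P² + 14*P (y(P) = (P² + 14*P) + 9 = 9 + P² + 14*P)
Y(f) = -2 - f²/2 (Y(f) = -2 + ((f*(-1))*f)/2 = -2 + ((-f)*f)/2 = -2 + (-f²)/2 = -2 - f²/2)
(313 + Y(-7)) + y(-15) = (313 + (-2 - ½*(-7)²)) + (9 + (-15)² + 14*(-15)) = (313 + (-2 - ½*49)) + (9 + 225 - 210) = (313 + (-2 - 49/2)) + 24 = (313 - 53/2) + 24 = 573/2 + 24 = 621/2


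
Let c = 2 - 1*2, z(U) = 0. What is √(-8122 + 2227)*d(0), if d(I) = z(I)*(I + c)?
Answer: 0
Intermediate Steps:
c = 0 (c = 2 - 2 = 0)
d(I) = 0 (d(I) = 0*(I + 0) = 0*I = 0)
√(-8122 + 2227)*d(0) = √(-8122 + 2227)*0 = √(-5895)*0 = (3*I*√655)*0 = 0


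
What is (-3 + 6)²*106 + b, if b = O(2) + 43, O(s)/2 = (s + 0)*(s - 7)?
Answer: 977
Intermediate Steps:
O(s) = 2*s*(-7 + s) (O(s) = 2*((s + 0)*(s - 7)) = 2*(s*(-7 + s)) = 2*s*(-7 + s))
b = 23 (b = 2*2*(-7 + 2) + 43 = 2*2*(-5) + 43 = -20 + 43 = 23)
(-3 + 6)²*106 + b = (-3 + 6)²*106 + 23 = 3²*106 + 23 = 9*106 + 23 = 954 + 23 = 977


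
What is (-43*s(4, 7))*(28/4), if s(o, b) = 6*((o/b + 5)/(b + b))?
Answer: -5031/7 ≈ -718.71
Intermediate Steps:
s(o, b) = 3*(5 + o/b)/b (s(o, b) = 6*((5 + o/b)/((2*b))) = 6*((5 + o/b)*(1/(2*b))) = 6*((5 + o/b)/(2*b)) = 3*(5 + o/b)/b)
(-43*s(4, 7))*(28/4) = (-129*(4 + 5*7)/7²)*(28/4) = (-129*(4 + 35)/49)*(28*(¼)) = -129*39/49*7 = -43*117/49*7 = -5031/49*7 = -5031/7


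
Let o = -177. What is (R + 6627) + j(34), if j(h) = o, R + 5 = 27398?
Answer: 33843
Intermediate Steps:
R = 27393 (R = -5 + 27398 = 27393)
j(h) = -177
(R + 6627) + j(34) = (27393 + 6627) - 177 = 34020 - 177 = 33843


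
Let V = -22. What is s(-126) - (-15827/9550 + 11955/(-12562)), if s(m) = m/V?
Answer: 250018331/29991775 ≈ 8.3362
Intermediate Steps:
s(m) = -m/22 (s(m) = m/(-22) = m*(-1/22) = -m/22)
s(-126) - (-15827/9550 + 11955/(-12562)) = -1/22*(-126) - (-15827/9550 + 11955/(-12562)) = 63/11 - (-15827*1/9550 + 11955*(-1/12562)) = 63/11 - (-15827/9550 - 11955/12562) = 63/11 - 1*(-78247256/29991775) = 63/11 + 78247256/29991775 = 250018331/29991775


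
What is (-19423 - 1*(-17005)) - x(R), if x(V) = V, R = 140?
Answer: -2558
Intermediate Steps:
(-19423 - 1*(-17005)) - x(R) = (-19423 - 1*(-17005)) - 1*140 = (-19423 + 17005) - 140 = -2418 - 140 = -2558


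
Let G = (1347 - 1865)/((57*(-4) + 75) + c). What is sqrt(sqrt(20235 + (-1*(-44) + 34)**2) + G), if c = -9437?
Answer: sqrt(25345 + 469225*sqrt(26319))/685 ≈ 12.739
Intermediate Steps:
G = 37/685 (G = (1347 - 1865)/((57*(-4) + 75) - 9437) = -518/((-228 + 75) - 9437) = -518/(-153 - 9437) = -518/(-9590) = -518*(-1/9590) = 37/685 ≈ 0.054015)
sqrt(sqrt(20235 + (-1*(-44) + 34)**2) + G) = sqrt(sqrt(20235 + (-1*(-44) + 34)**2) + 37/685) = sqrt(sqrt(20235 + (44 + 34)**2) + 37/685) = sqrt(sqrt(20235 + 78**2) + 37/685) = sqrt(sqrt(20235 + 6084) + 37/685) = sqrt(sqrt(26319) + 37/685) = sqrt(37/685 + sqrt(26319))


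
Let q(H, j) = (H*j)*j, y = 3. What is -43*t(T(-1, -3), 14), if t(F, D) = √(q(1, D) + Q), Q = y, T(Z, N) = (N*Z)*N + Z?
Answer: -43*√199 ≈ -606.59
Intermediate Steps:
T(Z, N) = Z + Z*N² (T(Z, N) = Z*N² + Z = Z + Z*N²)
q(H, j) = H*j²
Q = 3
t(F, D) = √(3 + D²) (t(F, D) = √(1*D² + 3) = √(D² + 3) = √(3 + D²))
-43*t(T(-1, -3), 14) = -43*√(3 + 14²) = -43*√(3 + 196) = -43*√199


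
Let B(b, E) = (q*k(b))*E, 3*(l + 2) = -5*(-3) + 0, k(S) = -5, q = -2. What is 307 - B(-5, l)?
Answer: 277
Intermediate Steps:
l = 3 (l = -2 + (-5*(-3) + 0)/3 = -2 + (15 + 0)/3 = -2 + (⅓)*15 = -2 + 5 = 3)
B(b, E) = 10*E (B(b, E) = (-2*(-5))*E = 10*E)
307 - B(-5, l) = 307 - 10*3 = 307 - 1*30 = 307 - 30 = 277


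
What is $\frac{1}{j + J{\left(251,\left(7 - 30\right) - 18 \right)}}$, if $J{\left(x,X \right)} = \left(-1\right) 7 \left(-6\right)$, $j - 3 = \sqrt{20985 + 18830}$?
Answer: $- \frac{9}{7558} + \frac{\sqrt{39815}}{37790} \approx 0.0040894$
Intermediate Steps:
$j = 3 + \sqrt{39815}$ ($j = 3 + \sqrt{20985 + 18830} = 3 + \sqrt{39815} \approx 202.54$)
$J{\left(x,X \right)} = 42$ ($J{\left(x,X \right)} = \left(-7\right) \left(-6\right) = 42$)
$\frac{1}{j + J{\left(251,\left(7 - 30\right) - 18 \right)}} = \frac{1}{\left(3 + \sqrt{39815}\right) + 42} = \frac{1}{45 + \sqrt{39815}}$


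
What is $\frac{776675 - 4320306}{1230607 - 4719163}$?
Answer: $\frac{3543631}{3488556} \approx 1.0158$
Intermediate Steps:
$\frac{776675 - 4320306}{1230607 - 4719163} = - \frac{3543631}{-3488556} = \left(-3543631\right) \left(- \frac{1}{3488556}\right) = \frac{3543631}{3488556}$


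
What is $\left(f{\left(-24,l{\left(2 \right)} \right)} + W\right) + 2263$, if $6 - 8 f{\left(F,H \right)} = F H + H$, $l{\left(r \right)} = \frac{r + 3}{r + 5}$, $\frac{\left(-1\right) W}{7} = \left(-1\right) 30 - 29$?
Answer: $\frac{150013}{56} \approx 2678.8$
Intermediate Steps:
$W = 413$ ($W = - 7 \left(\left(-1\right) 30 - 29\right) = - 7 \left(-30 - 29\right) = \left(-7\right) \left(-59\right) = 413$)
$l{\left(r \right)} = \frac{3 + r}{5 + r}$
$f{\left(F,H \right)} = \frac{3}{4} - \frac{H}{8} - \frac{F H}{8}$ ($f{\left(F,H \right)} = \frac{3}{4} - \frac{F H + H}{8} = \frac{3}{4} - \frac{H + F H}{8} = \frac{3}{4} - \left(\frac{H}{8} + \frac{F H}{8}\right) = \frac{3}{4} - \frac{H}{8} - \frac{F H}{8}$)
$\left(f{\left(-24,l{\left(2 \right)} \right)} + W\right) + 2263 = \left(\left(\frac{3}{4} - \frac{\frac{1}{5 + 2} \left(3 + 2\right)}{8} - - 3 \frac{3 + 2}{5 + 2}\right) + 413\right) + 2263 = \left(\left(\frac{3}{4} - \frac{\frac{1}{7} \cdot 5}{8} - - 3 \cdot \frac{1}{7} \cdot 5\right) + 413\right) + 2263 = \left(\left(\frac{3}{4} - \frac{5}{56} - \left(-3\right) \frac{5}{7}\right) + 413\right) + 2263 = \left(\left(\frac{3}{4} - \frac{5}{56} + \frac{15}{7}\right) + 413\right) + 2263 = \left(\frac{157}{56} + 413\right) + 2263 = \frac{23285}{56} + 2263 = \frac{150013}{56}$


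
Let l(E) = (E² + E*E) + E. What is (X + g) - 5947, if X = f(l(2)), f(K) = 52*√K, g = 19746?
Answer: 13799 + 52*√10 ≈ 13963.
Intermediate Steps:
l(E) = E + 2*E² (l(E) = (E² + E²) + E = 2*E² + E = E + 2*E²)
X = 52*√10 (X = 52*√(2*(1 + 2*2)) = 52*√(2*(1 + 4)) = 52*√(2*5) = 52*√10 ≈ 164.44)
(X + g) - 5947 = (52*√10 + 19746) - 5947 = (19746 + 52*√10) - 5947 = 13799 + 52*√10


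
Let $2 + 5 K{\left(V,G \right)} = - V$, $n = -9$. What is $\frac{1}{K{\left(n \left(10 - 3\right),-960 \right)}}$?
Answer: $\frac{5}{61} \approx 0.081967$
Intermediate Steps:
$K{\left(V,G \right)} = - \frac{2}{5} - \frac{V}{5}$ ($K{\left(V,G \right)} = - \frac{2}{5} + \frac{\left(-1\right) V}{5} = - \frac{2}{5} - \frac{V}{5}$)
$\frac{1}{K{\left(n \left(10 - 3\right),-960 \right)}} = \frac{1}{- \frac{2}{5} - \frac{\left(-9\right) \left(10 - 3\right)}{5}} = \frac{1}{- \frac{2}{5} - \frac{\left(-9\right) 7}{5}} = \frac{1}{- \frac{2}{5} - - \frac{63}{5}} = \frac{1}{- \frac{2}{5} + \frac{63}{5}} = \frac{1}{\frac{61}{5}} = \frac{5}{61}$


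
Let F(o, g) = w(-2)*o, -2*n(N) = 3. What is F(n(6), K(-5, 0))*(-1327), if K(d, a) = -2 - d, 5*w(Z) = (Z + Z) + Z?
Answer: -11943/5 ≈ -2388.6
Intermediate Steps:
w(Z) = 3*Z/5 (w(Z) = ((Z + Z) + Z)/5 = (2*Z + Z)/5 = (3*Z)/5 = 3*Z/5)
n(N) = -3/2 (n(N) = -1/2*3 = -3/2)
F(o, g) = -6*o/5 (F(o, g) = ((3/5)*(-2))*o = -6*o/5)
F(n(6), K(-5, 0))*(-1327) = -6/5*(-3/2)*(-1327) = (9/5)*(-1327) = -11943/5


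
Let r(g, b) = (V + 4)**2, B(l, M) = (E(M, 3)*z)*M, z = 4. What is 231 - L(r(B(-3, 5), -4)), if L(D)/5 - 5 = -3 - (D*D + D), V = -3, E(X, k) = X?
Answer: 231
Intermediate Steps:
B(l, M) = 4*M**2 (B(l, M) = (M*4)*M = (4*M)*M = 4*M**2)
r(g, b) = 1 (r(g, b) = (-3 + 4)**2 = 1**2 = 1)
L(D) = 10 - 5*D - 5*D**2 (L(D) = 25 + 5*(-3 - (D*D + D)) = 25 + 5*(-3 - (D**2 + D)) = 25 + 5*(-3 - (D + D**2)) = 25 + 5*(-3 + (-D - D**2)) = 25 + 5*(-3 - D - D**2) = 25 + (-15 - 5*D - 5*D**2) = 10 - 5*D - 5*D**2)
231 - L(r(B(-3, 5), -4)) = 231 - (10 - 5*1 - 5*1**2) = 231 - (10 - 5 - 5*1) = 231 - (10 - 5 - 5) = 231 - 1*0 = 231 + 0 = 231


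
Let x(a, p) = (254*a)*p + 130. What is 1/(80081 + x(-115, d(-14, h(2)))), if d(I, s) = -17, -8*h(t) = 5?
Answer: 1/576781 ≈ 1.7338e-6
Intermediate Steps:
h(t) = -5/8 (h(t) = -⅛*5 = -5/8)
x(a, p) = 130 + 254*a*p (x(a, p) = 254*a*p + 130 = 130 + 254*a*p)
1/(80081 + x(-115, d(-14, h(2)))) = 1/(80081 + (130 + 254*(-115)*(-17))) = 1/(80081 + (130 + 496570)) = 1/(80081 + 496700) = 1/576781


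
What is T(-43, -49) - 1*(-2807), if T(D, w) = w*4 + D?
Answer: 2568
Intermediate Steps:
T(D, w) = D + 4*w (T(D, w) = 4*w + D = D + 4*w)
T(-43, -49) - 1*(-2807) = (-43 + 4*(-49)) - 1*(-2807) = (-43 - 196) + 2807 = -239 + 2807 = 2568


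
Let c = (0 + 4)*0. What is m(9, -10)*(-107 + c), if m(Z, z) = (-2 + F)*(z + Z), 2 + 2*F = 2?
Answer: -214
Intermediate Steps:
F = 0 (F = -1 + (1/2)*2 = -1 + 1 = 0)
m(Z, z) = -2*Z - 2*z (m(Z, z) = (-2 + 0)*(z + Z) = -2*(Z + z) = -2*Z - 2*z)
c = 0 (c = 4*0 = 0)
m(9, -10)*(-107 + c) = (-2*9 - 2*(-10))*(-107 + 0) = (-18 + 20)*(-107) = 2*(-107) = -214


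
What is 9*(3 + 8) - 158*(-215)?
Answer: 34069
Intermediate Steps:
9*(3 + 8) - 158*(-215) = 9*11 + 33970 = 99 + 33970 = 34069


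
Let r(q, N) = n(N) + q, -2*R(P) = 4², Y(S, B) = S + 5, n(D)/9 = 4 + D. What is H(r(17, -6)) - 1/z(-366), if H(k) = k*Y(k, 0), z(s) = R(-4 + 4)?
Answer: -31/8 ≈ -3.8750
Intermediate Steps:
n(D) = 36 + 9*D (n(D) = 9*(4 + D) = 36 + 9*D)
Y(S, B) = 5 + S
R(P) = -8 (R(P) = -½*4² = -½*16 = -8)
r(q, N) = 36 + q + 9*N (r(q, N) = (36 + 9*N) + q = 36 + q + 9*N)
z(s) = -8
H(k) = k*(5 + k)
H(r(17, -6)) - 1/z(-366) = (36 + 17 + 9*(-6))*(5 + (36 + 17 + 9*(-6))) - 1/(-8) = (36 + 17 - 54)*(5 + (36 + 17 - 54)) - 1*(-⅛) = -(5 - 1) + ⅛ = -1*4 + ⅛ = -4 + ⅛ = -31/8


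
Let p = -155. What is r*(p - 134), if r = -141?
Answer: 40749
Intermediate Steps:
r*(p - 134) = -141*(-155 - 134) = -141*(-289) = 40749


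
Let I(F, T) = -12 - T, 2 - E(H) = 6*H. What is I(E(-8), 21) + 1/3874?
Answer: -127841/3874 ≈ -33.000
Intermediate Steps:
E(H) = 2 - 6*H
I(E(-8), 21) + 1/3874 = (-12 - 1*21) + 1/3874 = (-12 - 21) + 1/3874 = -33 + 1/3874 = -127841/3874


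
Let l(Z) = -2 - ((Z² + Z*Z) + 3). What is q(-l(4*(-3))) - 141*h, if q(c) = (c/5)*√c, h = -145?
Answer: 20445 + 293*√293/5 ≈ 21448.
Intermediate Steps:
l(Z) = -5 - 2*Z² (l(Z) = -2 - ((Z² + Z²) + 3) = -2 - (2*Z² + 3) = -2 - (3 + 2*Z²) = -2 + (-3 - 2*Z²) = -5 - 2*Z²)
q(c) = c^(3/2)/5 (q(c) = (c*(⅕))*√c = (c/5)*√c = c^(3/2)/5)
q(-l(4*(-3))) - 141*h = (-(-5 - 2*(4*(-3))²))^(3/2)/5 - 141*(-145) = (-(-5 - 2*(-12)²))^(3/2)/5 + 20445 = (-(-5 - 2*144))^(3/2)/5 + 20445 = (-(-5 - 288))^(3/2)/5 + 20445 = (-1*(-293))^(3/2)/5 + 20445 = 293^(3/2)/5 + 20445 = (293*√293)/5 + 20445 = 293*√293/5 + 20445 = 20445 + 293*√293/5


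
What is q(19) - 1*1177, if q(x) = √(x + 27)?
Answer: -1177 + √46 ≈ -1170.2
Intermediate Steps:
q(x) = √(27 + x)
q(19) - 1*1177 = √(27 + 19) - 1*1177 = √46 - 1177 = -1177 + √46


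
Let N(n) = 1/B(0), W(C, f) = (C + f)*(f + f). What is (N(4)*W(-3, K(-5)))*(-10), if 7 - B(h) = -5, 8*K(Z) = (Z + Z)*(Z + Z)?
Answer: -2375/12 ≈ -197.92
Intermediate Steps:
K(Z) = Z**2/2 (K(Z) = ((Z + Z)*(Z + Z))/8 = ((2*Z)*(2*Z))/8 = (4*Z**2)/8 = Z**2/2)
B(h) = 12 (B(h) = 7 - 1*(-5) = 7 + 5 = 12)
W(C, f) = 2*f*(C + f) (W(C, f) = (C + f)*(2*f) = 2*f*(C + f))
N(n) = 1/12
(N(4)*W(-3, K(-5)))*(-10) = ((2*((1/2)*(-5)**2)*(-3 + (1/2)*(-5)**2))/12)*(-10) = ((2*((1/2)*25)*(-3 + (1/2)*25))/12)*(-10) = ((2*(25/2)*(-3 + 25/2))/12)*(-10) = ((2*(25/2)*(19/2))/12)*(-10) = ((1/12)*(475/2))*(-10) = (475/24)*(-10) = -2375/12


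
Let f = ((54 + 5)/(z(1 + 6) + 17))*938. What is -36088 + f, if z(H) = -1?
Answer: -261033/8 ≈ -32629.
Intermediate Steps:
f = 27671/8 (f = ((54 + 5)/(-1 + 17))*938 = (59/16)*938 = 27671/8 ≈ 3458.9)
-36088 + f = -36088 + 27671/8 = -261033/8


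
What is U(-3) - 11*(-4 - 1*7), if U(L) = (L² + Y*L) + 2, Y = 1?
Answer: 129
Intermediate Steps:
U(L) = 2 + L + L² (U(L) = (L² + 1*L) + 2 = (L² + L) + 2 = (L + L²) + 2 = 2 + L + L²)
U(-3) - 11*(-4 - 1*7) = (2 - 3 + (-3)²) - 11*(-4 - 1*7) = (2 - 3 + 9) - 11*(-4 - 7) = 8 - 11*(-11) = 8 + 121 = 129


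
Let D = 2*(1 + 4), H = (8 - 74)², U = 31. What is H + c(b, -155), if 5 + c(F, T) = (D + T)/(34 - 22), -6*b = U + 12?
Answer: 52067/12 ≈ 4338.9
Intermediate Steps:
H = 4356 (H = (-66)² = 4356)
D = 10 (D = 2*5 = 10)
b = -43/6 (b = -(31 + 12)/6 = -⅙*43 = -43/6 ≈ -7.1667)
c(F, T) = -25/6 + T/12 (c(F, T) = -5 + (10 + T)/(34 - 22) = -5 + (10 + T)/12 = -5 + (10 + T)*(1/12) = -5 + (⅚ + T/12) = -25/6 + T/12)
H + c(b, -155) = 4356 + (-25/6 + (1/12)*(-155)) = 4356 + (-25/6 - 155/12) = 4356 - 205/12 = 52067/12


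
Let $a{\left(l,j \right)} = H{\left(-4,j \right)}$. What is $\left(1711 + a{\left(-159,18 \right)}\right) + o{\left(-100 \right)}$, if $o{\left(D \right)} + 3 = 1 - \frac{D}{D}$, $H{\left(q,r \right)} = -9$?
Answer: $1699$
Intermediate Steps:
$a{\left(l,j \right)} = -9$
$o{\left(D \right)} = -3$ ($o{\left(D \right)} = -3 + \left(1 - \frac{D}{D}\right) = -3 + \left(1 - 1\right) = -3 + 0 = -3$)
$\left(1711 + a{\left(-159,18 \right)}\right) + o{\left(-100 \right)} = \left(1711 - 9\right) - 3 = 1702 - 3 = 1699$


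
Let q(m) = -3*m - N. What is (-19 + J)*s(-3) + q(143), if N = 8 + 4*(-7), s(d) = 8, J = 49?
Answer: -169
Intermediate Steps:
N = -20 (N = 8 - 28 = -20)
q(m) = 20 - 3*m (q(m) = -3*m - 1*(-20) = -3*m + 20 = 20 - 3*m)
(-19 + J)*s(-3) + q(143) = (-19 + 49)*8 + (20 - 3*143) = 30*8 + (20 - 429) = 240 - 409 = -169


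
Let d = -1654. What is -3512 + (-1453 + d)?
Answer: -6619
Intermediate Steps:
-3512 + (-1453 + d) = -3512 + (-1453 - 1654) = -3512 - 3107 = -6619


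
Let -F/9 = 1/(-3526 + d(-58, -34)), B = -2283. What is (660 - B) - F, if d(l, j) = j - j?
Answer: 10377009/3526 ≈ 2943.0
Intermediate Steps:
d(l, j) = 0
F = 9/3526 (F = -9/(-3526 + 0) = -9/(-3526) = -9*(-1/3526) = 9/3526 ≈ 0.0025525)
(660 - B) - F = (660 - 1*(-2283)) - 1*9/3526 = (660 + 2283) - 9/3526 = 2943 - 9/3526 = 10377009/3526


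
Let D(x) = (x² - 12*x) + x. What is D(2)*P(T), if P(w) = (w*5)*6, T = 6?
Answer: -3240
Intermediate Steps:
P(w) = 30*w (P(w) = (5*w)*6 = 30*w)
D(x) = x² - 11*x
D(2)*P(T) = (2*(-11 + 2))*(30*6) = (2*(-9))*180 = -18*180 = -3240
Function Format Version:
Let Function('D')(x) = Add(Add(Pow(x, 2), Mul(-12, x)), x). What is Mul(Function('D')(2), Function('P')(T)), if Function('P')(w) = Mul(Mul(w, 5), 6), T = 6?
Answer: -3240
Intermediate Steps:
Function('P')(w) = Mul(30, w) (Function('P')(w) = Mul(Mul(5, w), 6) = Mul(30, w))
Function('D')(x) = Add(Pow(x, 2), Mul(-11, x))
Mul(Function('D')(2), Function('P')(T)) = Mul(Mul(2, Add(-11, 2)), Mul(30, 6)) = Mul(Mul(2, -9), 180) = Mul(-18, 180) = -3240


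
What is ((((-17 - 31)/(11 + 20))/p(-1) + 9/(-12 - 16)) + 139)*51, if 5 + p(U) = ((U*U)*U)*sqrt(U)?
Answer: 79978659/11284 - 1224*I/403 ≈ 7087.8 - 3.0372*I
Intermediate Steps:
p(U) = -5 + U**(7/2) (p(U) = -5 + ((U*U)*U)*sqrt(U) = -5 + (U**2*U)*sqrt(U) = -5 + U**3*sqrt(U) = -5 + U**(7/2))
((((-17 - 31)/(11 + 20))/p(-1) + 9/(-12 - 16)) + 139)*51 = ((((-17 - 31)/(11 + 20))/(-5 + (-1)**(7/2)) + 9/(-12 - 16)) + 139)*51 = (((-48/31)/(-5 - I) + 9/(-28)) + 139)*51 = (((-48*1/31)*((-5 + I)/26) + 9*(-1/28)) + 139)*51 = ((-24*(-5 + I)/403 - 9/28) + 139)*51 = ((-9/28 - 24*(-5 + I)/403) + 139)*51 = (3883/28 - 24*(-5 + I)/403)*51 = 198033/28 - 1224*(-5 + I)/403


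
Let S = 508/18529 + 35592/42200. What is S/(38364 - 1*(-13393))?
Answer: 85115221/5058753764575 ≈ 1.6825e-5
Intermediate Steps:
S = 85115221/97740475 (S = 508*(1/18529) + 35592*(1/42200) = 508/18529 + 4449/5275 = 85115221/97740475 ≈ 0.87083)
S/(38364 - 1*(-13393)) = 85115221/(97740475*(38364 - 1*(-13393))) = 85115221/(97740475*(38364 + 13393)) = (85115221/97740475)/51757 = (85115221/97740475)*(1/51757) = 85115221/5058753764575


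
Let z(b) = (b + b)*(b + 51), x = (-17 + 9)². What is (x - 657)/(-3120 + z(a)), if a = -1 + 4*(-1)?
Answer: 593/3580 ≈ 0.16564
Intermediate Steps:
a = -5 (a = -1 - 4 = -5)
x = 64 (x = (-8)² = 64)
z(b) = 2*b*(51 + b) (z(b) = (2*b)*(51 + b) = 2*b*(51 + b))
(x - 657)/(-3120 + z(a)) = (64 - 657)/(-3120 + 2*(-5)*(51 - 5)) = -593/(-3120 + 2*(-5)*46) = -593/(-3120 - 460) = -593/(-3580) = -593*(-1/3580) = 593/3580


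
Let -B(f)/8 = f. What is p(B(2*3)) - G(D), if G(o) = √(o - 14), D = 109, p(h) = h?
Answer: -48 - √95 ≈ -57.747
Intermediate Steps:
B(f) = -8*f
G(o) = √(-14 + o)
p(B(2*3)) - G(D) = -16*3 - √(-14 + 109) = -8*6 - √95 = -48 - √95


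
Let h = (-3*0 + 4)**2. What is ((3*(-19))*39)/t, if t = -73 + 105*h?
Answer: -2223/1607 ≈ -1.3833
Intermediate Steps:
h = 16 (h = (0 + 4)**2 = 4**2 = 16)
t = 1607 (t = -73 + 105*16 = -73 + 1680 = 1607)
((3*(-19))*39)/t = ((3*(-19))*39)/1607 = -57*39*(1/1607) = -2223*1/1607 = -2223/1607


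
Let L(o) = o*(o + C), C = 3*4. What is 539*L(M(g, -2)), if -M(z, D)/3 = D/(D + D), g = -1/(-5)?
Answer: -33957/4 ≈ -8489.3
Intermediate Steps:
C = 12
g = ⅕ (g = -1*(-⅕) = ⅕ ≈ 0.20000)
M(z, D) = -3/2 (M(z, D) = -3*D/(D + D) = -3*D/(2*D) = -3*D*1/(2*D) = -3*½ = -3/2)
L(o) = o*(12 + o) (L(o) = o*(o + 12) = o*(12 + o))
539*L(M(g, -2)) = 539*(-3*(12 - 3/2)/2) = 539*(-3/2*21/2) = 539*(-63/4) = -33957/4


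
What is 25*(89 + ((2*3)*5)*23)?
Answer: 19475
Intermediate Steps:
25*(89 + ((2*3)*5)*23) = 25*(89 + (6*5)*23) = 25*(89 + 30*23) = 25*(89 + 690) = 25*779 = 19475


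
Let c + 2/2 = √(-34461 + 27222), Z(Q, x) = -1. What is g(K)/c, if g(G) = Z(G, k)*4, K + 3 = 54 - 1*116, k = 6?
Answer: 1/1810 + I*√7239/1810 ≈ 0.00055249 + 0.047007*I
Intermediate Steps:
c = -1 + I*√7239 (c = -1 + √(-34461 + 27222) = -1 + √(-7239) = -1 + I*√7239 ≈ -1.0 + 85.082*I)
K = -65 (K = -3 + (54 - 1*116) = -3 + (54 - 116) = -3 - 62 = -65)
g(G) = -4 (g(G) = -1*4 = -4)
g(K)/c = -4/(-1 + I*√7239)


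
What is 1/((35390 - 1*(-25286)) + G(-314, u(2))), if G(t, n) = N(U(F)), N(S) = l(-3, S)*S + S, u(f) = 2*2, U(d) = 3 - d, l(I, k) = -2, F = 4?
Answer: 1/60677 ≈ 1.6481e-5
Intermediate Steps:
u(f) = 4
N(S) = -S (N(S) = -2*S + S = -S)
G(t, n) = 1 (G(t, n) = -(3 - 1*4) = -(3 - 4) = -1*(-1) = 1)
1/((35390 - 1*(-25286)) + G(-314, u(2))) = 1/((35390 - 1*(-25286)) + 1) = 1/((35390 + 25286) + 1) = 1/(60676 + 1) = 1/60677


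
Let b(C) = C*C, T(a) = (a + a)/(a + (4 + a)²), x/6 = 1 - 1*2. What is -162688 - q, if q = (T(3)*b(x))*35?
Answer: -2116834/13 ≈ -1.6283e+5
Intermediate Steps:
x = -6 (x = 6*(1 - 1*2) = 6*(1 - 2) = 6*(-1) = -6)
T(a) = 2*a/(a + (4 + a)²) (T(a) = (2*a)/(a + (4 + a)²) = 2*a/(a + (4 + a)²))
b(C) = C²
q = 1890/13 (q = ((2*3/(3 + (4 + 3)²))*(-6)²)*35 = ((2*3/(3 + 7²))*36)*35 = ((2*3/(3 + 49))*36)*35 = ((2*3/52)*36)*35 = ((2*3*(1/52))*36)*35 = ((3/26)*36)*35 = (54/13)*35 = 1890/13 ≈ 145.38)
-162688 - q = -162688 - 1*1890/13 = -162688 - 1890/13 = -2116834/13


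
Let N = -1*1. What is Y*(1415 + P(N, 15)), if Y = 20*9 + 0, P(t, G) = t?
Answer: 254520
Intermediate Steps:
N = -1
Y = 180 (Y = 180 + 0 = 180)
Y*(1415 + P(N, 15)) = 180*(1415 - 1) = 180*1414 = 254520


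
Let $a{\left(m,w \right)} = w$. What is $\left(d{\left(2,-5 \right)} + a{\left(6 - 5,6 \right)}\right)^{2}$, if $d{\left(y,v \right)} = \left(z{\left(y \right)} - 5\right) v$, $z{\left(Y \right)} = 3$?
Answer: $256$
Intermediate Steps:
$d{\left(y,v \right)} = - 2 v$ ($d{\left(y,v \right)} = \left(3 - 5\right) v = - 2 v$)
$\left(d{\left(2,-5 \right)} + a{\left(6 - 5,6 \right)}\right)^{2} = \left(\left(-2\right) \left(-5\right) + 6\right)^{2} = \left(10 + 6\right)^{2} = 16^{2} = 256$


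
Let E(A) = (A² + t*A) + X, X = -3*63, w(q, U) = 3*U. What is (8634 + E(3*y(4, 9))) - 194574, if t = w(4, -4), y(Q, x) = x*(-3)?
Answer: -178596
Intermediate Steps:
X = -189
y(Q, x) = -3*x
t = -12 (t = 3*(-4) = -12)
E(A) = -189 + A² - 12*A (E(A) = (A² - 12*A) - 189 = -189 + A² - 12*A)
(8634 + E(3*y(4, 9))) - 194574 = (8634 + (-189 + (3*(-3*9))² - 36*(-3*9))) - 194574 = (8634 + (-189 + (3*(-27))² - 36*(-27))) - 194574 = (8634 + (-189 + (-81)² - 12*(-81))) - 194574 = (8634 + (-189 + 6561 + 972)) - 194574 = (8634 + 7344) - 194574 = 15978 - 194574 = -178596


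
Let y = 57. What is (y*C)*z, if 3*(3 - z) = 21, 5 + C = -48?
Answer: 12084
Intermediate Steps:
C = -53 (C = -5 - 48 = -53)
z = -4 (z = 3 - ⅓*21 = 3 - 7 = -4)
(y*C)*z = (57*(-53))*(-4) = -3021*(-4) = 12084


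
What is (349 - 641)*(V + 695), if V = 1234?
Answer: -563268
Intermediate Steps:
(349 - 641)*(V + 695) = (349 - 641)*(1234 + 695) = -292*1929 = -563268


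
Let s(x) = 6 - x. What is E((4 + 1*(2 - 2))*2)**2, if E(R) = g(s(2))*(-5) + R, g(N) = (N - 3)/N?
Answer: 729/16 ≈ 45.563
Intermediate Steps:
g(N) = (-3 + N)/N
E(R) = -5/4 + R (E(R) = ((-3 + (6 - 1*2))/(6 - 1*2))*(-5) + R = ((-3 + (6 - 2))/(6 - 2))*(-5) + R = ((-3 + 4)/4)*(-5) + R = ((1/4)*1)*(-5) + R = (1/4)*(-5) + R = -5/4 + R)
E((4 + 1*(2 - 2))*2)**2 = (-5/4 + (4 + 1*(2 - 2))*2)**2 = (-5/4 + (4 + 1*0)*2)**2 = (-5/4 + (4 + 0)*2)**2 = (-5/4 + 4*2)**2 = (-5/4 + 8)**2 = (27/4)**2 = 729/16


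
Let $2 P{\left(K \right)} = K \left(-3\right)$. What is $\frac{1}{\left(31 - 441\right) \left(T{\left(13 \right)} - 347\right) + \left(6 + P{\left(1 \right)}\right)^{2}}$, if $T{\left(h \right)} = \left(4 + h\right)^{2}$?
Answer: $\frac{4}{95201} \approx 4.2016 \cdot 10^{-5}$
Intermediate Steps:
$P{\left(K \right)} = - \frac{3 K}{2}$ ($P{\left(K \right)} = \frac{K \left(-3\right)}{2} = \frac{\left(-3\right) K}{2} = - \frac{3 K}{2}$)
$\frac{1}{\left(31 - 441\right) \left(T{\left(13 \right)} - 347\right) + \left(6 + P{\left(1 \right)}\right)^{2}} = \frac{1}{\left(31 - 441\right) \left(\left(4 + 13\right)^{2} - 347\right) + \left(6 - \frac{3}{2}\right)^{2}} = \frac{1}{- 410 \left(17^{2} - 347\right) + \left(6 - \frac{3}{2}\right)^{2}} = \frac{1}{- 410 \left(289 - 347\right) + \left(\frac{9}{2}\right)^{2}} = \frac{1}{\left(-410\right) \left(-58\right) + \frac{81}{4}} = \frac{1}{23780 + \frac{81}{4}} = \frac{1}{\frac{95201}{4}} = \frac{4}{95201}$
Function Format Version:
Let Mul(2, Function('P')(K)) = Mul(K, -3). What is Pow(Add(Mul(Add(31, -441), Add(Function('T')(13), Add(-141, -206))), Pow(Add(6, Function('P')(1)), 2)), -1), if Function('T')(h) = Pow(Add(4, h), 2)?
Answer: Rational(4, 95201) ≈ 4.2016e-5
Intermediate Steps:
Function('P')(K) = Mul(Rational(-3, 2), K) (Function('P')(K) = Mul(Rational(1, 2), Mul(K, -3)) = Mul(Rational(1, 2), Mul(-3, K)) = Mul(Rational(-3, 2), K))
Pow(Add(Mul(Add(31, -441), Add(Function('T')(13), Add(-141, -206))), Pow(Add(6, Function('P')(1)), 2)), -1) = Pow(Add(Mul(Add(31, -441), Add(Pow(Add(4, 13), 2), Add(-141, -206))), Pow(Add(6, Mul(Rational(-3, 2), 1)), 2)), -1) = Pow(Add(Mul(-410, Add(Pow(17, 2), -347)), Pow(Add(6, Rational(-3, 2)), 2)), -1) = Pow(Add(Mul(-410, Add(289, -347)), Pow(Rational(9, 2), 2)), -1) = Pow(Add(Mul(-410, -58), Rational(81, 4)), -1) = Pow(Add(23780, Rational(81, 4)), -1) = Pow(Rational(95201, 4), -1) = Rational(4, 95201)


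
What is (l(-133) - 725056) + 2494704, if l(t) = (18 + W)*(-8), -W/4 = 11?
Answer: 1769856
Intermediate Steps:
W = -44 (W = -4*11 = -44)
l(t) = 208 (l(t) = (18 - 44)*(-8) = -26*(-8) = 208)
(l(-133) - 725056) + 2494704 = (208 - 725056) + 2494704 = -724848 + 2494704 = 1769856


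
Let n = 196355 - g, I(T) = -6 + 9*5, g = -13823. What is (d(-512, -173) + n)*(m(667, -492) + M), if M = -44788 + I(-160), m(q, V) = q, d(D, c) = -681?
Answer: -9235046754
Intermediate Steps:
I(T) = 39 (I(T) = -6 + 45 = 39)
n = 210178 (n = 196355 - 1*(-13823) = 196355 + 13823 = 210178)
M = -44749 (M = -44788 + 39 = -44749)
(d(-512, -173) + n)*(m(667, -492) + M) = (-681 + 210178)*(667 - 44749) = 209497*(-44082) = -9235046754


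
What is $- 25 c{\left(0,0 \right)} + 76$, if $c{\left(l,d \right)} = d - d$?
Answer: $76$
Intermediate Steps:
$c{\left(l,d \right)} = 0$
$- 25 c{\left(0,0 \right)} + 76 = \left(-25\right) 0 + 76 = 0 + 76 = 76$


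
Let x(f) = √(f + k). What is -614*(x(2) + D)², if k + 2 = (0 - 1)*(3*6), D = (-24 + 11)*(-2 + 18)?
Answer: -26553044 + 766272*I*√2 ≈ -2.6553e+7 + 1.0837e+6*I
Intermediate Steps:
D = -208 (D = -13*16 = -208)
k = -20 (k = -2 + (0 - 1)*(3*6) = -2 - 1*18 = -2 - 18 = -20)
x(f) = √(-20 + f) (x(f) = √(f - 20) = √(-20 + f))
-614*(x(2) + D)² = -614*(√(-20 + 2) - 208)² = -614*(√(-18) - 208)² = -614*(3*I*√2 - 208)² = -614*(-208 + 3*I*√2)²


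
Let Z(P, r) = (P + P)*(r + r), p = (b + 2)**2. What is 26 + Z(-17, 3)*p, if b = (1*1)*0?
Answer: -790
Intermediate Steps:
b = 0 (b = 1*0 = 0)
p = 4 (p = (0 + 2)**2 = 2**2 = 4)
Z(P, r) = 4*P*r (Z(P, r) = (2*P)*(2*r) = 4*P*r)
26 + Z(-17, 3)*p = 26 + (4*(-17)*3)*4 = 26 - 204*4 = 26 - 816 = -790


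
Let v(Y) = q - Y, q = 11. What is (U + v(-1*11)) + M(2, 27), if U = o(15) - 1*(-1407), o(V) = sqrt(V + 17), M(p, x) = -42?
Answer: 1387 + 4*sqrt(2) ≈ 1392.7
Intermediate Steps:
o(V) = sqrt(17 + V)
v(Y) = 11 - Y
U = 1407 + 4*sqrt(2) (U = sqrt(17 + 15) - 1*(-1407) = sqrt(32) + 1407 = 4*sqrt(2) + 1407 = 1407 + 4*sqrt(2) ≈ 1412.7)
(U + v(-1*11)) + M(2, 27) = ((1407 + 4*sqrt(2)) + (11 - (-1)*11)) - 42 = ((1407 + 4*sqrt(2)) + (11 - 1*(-11))) - 42 = ((1407 + 4*sqrt(2)) + (11 + 11)) - 42 = ((1407 + 4*sqrt(2)) + 22) - 42 = (1429 + 4*sqrt(2)) - 42 = 1387 + 4*sqrt(2)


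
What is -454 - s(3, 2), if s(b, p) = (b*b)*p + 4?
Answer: -476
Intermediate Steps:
s(b, p) = 4 + p*b² (s(b, p) = b²*p + 4 = p*b² + 4 = 4 + p*b²)
-454 - s(3, 2) = -454 - (4 + 2*3²) = -454 - (4 + 2*9) = -454 - (4 + 18) = -454 - 1*22 = -454 - 22 = -476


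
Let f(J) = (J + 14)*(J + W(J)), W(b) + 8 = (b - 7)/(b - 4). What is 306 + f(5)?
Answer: 211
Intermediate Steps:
W(b) = -8 + (-7 + b)/(-4 + b) (W(b) = -8 + (b - 7)/(b - 4) = -8 + (-7 + b)/(-4 + b))
f(J) = (14 + J)*(J + (25 - 7*J)/(-4 + J)) (f(J) = (J + 14)*(J + (25 - 7*J)/(-4 + J)) = (14 + J)*(J + (25 - 7*J)/(-4 + J)))
306 + f(5) = 306 + (350 + 5**3 - 129*5 + 3*5**2)/(-4 + 5) = 306 + (350 + 125 - 645 + 3*25)/1 = 306 + 1*(350 + 125 - 645 + 75) = 306 + 1*(-95) = 306 - 95 = 211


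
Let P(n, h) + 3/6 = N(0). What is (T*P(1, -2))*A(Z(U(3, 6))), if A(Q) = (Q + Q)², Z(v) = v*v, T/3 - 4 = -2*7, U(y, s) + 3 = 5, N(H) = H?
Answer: 960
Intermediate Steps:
U(y, s) = 2 (U(y, s) = -3 + 5 = 2)
P(n, h) = -½ (P(n, h) = -½ + 0 = -½)
T = -30 (T = 12 + 3*(-2*7) = 12 + 3*(-14) = 12 - 42 = -30)
Z(v) = v²
A(Q) = 4*Q² (A(Q) = (2*Q)² = 4*Q²)
(T*P(1, -2))*A(Z(U(3, 6))) = (-30*(-½))*(4*(2²)²) = 15*(4*4²) = 15*(4*16) = 15*64 = 960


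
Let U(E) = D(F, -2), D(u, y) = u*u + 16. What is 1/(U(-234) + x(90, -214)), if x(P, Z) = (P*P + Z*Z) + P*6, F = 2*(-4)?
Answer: 1/54516 ≈ 1.8343e-5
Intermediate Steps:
F = -8
D(u, y) = 16 + u² (D(u, y) = u² + 16 = 16 + u²)
x(P, Z) = P² + Z² + 6*P (x(P, Z) = (P² + Z²) + 6*P = P² + Z² + 6*P)
U(E) = 80 (U(E) = 16 + (-8)² = 16 + 64 = 80)
1/(U(-234) + x(90, -214)) = 1/(80 + (90² + (-214)² + 6*90)) = 1/(80 + (8100 + 45796 + 540)) = 1/(80 + 54436) = 1/54516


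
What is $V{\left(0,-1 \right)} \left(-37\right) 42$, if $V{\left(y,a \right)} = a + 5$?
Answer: $-6216$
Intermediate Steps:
$V{\left(y,a \right)} = 5 + a$
$V{\left(0,-1 \right)} \left(-37\right) 42 = \left(5 - 1\right) \left(-37\right) 42 = 4 \left(-37\right) 42 = \left(-148\right) 42 = -6216$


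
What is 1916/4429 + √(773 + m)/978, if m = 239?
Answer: 1916/4429 + √253/489 ≈ 0.46513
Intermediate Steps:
1916/4429 + √(773 + m)/978 = 1916/4429 + √(773 + 239)/978 = 1916*(1/4429) + √1012*(1/978) = 1916/4429 + (2*√253)*(1/978) = 1916/4429 + √253/489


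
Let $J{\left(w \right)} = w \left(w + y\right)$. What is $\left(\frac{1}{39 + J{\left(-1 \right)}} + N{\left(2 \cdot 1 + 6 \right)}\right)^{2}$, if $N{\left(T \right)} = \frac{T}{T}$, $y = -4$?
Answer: $\frac{2025}{1936} \approx 1.046$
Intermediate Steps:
$J{\left(w \right)} = w \left(-4 + w\right)$ ($J{\left(w \right)} = w \left(w - 4\right) = w \left(-4 + w\right)$)
$N{\left(T \right)} = 1$
$\left(\frac{1}{39 + J{\left(-1 \right)}} + N{\left(2 \cdot 1 + 6 \right)}\right)^{2} = \left(\frac{1}{39 - \left(-4 - 1\right)} + 1\right)^{2} = \left(\frac{1}{39 - -5} + 1\right)^{2} = \left(\frac{1}{39 + 5} + 1\right)^{2} = \left(\frac{1}{44} + 1\right)^{2} = \left(\frac{45}{44}\right)^{2} = \frac{2025}{1936}$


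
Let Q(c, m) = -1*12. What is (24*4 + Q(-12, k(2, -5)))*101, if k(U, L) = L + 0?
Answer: 8484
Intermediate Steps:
k(U, L) = L
Q(c, m) = -12
(24*4 + Q(-12, k(2, -5)))*101 = (24*4 - 12)*101 = (96 - 12)*101 = 84*101 = 8484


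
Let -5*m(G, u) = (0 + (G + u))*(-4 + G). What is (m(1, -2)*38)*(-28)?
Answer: 3192/5 ≈ 638.40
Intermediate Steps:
m(G, u) = -(-4 + G)*(G + u)/5 (m(G, u) = -(0 + (G + u))*(-4 + G)/5 = -(G + u)*(-4 + G)/5 = -(-4 + G)*(G + u)/5)
(m(1, -2)*38)*(-28) = ((-⅕*1² + (⅘)*1 + (⅘)*(-2) - ⅕*1*(-2))*38)*(-28) = ((-⅕*1 + ⅘ - 8/5 + ⅖)*38)*(-28) = ((-⅕ + ⅘ - 8/5 + ⅖)*38)*(-28) = -⅗*38*(-28) = -114/5*(-28) = 3192/5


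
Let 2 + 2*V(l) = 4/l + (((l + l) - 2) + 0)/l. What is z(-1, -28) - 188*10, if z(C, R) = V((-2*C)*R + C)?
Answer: -107161/57 ≈ -1880.0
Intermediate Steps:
V(l) = -1 + 2/l + (-2 + 2*l)/(2*l) (V(l) = -1 + (4/l + (((l + l) - 2) + 0)/l)/2 = -1 + (4/l + ((2*l - 2) + 0)/l)/2 = -1 + (4/l + ((-2 + 2*l) + 0)/l)/2 = -1 + (4/l + (-2 + 2*l)/l)/2 = -1 + (2/l + (-2 + 2*l)/(2*l)) = -1 + 2/l + (-2 + 2*l)/(2*l))
z(C, R) = 1/(C - 2*C*R) (z(C, R) = 1/((-2*C)*R + C) = 1/(-2*C*R + C) = 1/(C - 2*C*R))
z(-1, -28) - 188*10 = -1/(-1*(-1 + 2*(-28))) - 188*10 = -1*(-1)/(-1 - 56) - 1880 = -1*(-1)/(-57) - 1880 = -1*(-1)*(-1/57) - 1880 = -1/57 - 1880 = -107161/57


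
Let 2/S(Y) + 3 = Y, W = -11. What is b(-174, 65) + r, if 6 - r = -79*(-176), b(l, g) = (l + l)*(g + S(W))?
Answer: -255278/7 ≈ -36468.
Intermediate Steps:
S(Y) = 2/(-3 + Y)
b(l, g) = 2*l*(-⅐ + g) (b(l, g) = (l + l)*(g + 2/(-3 - 11)) = (2*l)*(g + 2/(-14)) = (2*l)*(g + 2*(-1/14)) = (2*l)*(g - ⅐) = (2*l)*(-⅐ + g) = 2*l*(-⅐ + g))
r = -13898 (r = 6 - (-79)*(-176) = 6 - 1*13904 = 6 - 13904 = -13898)
b(-174, 65) + r = (2/7)*(-174)*(-1 + 7*65) - 13898 = (2/7)*(-174)*(-1 + 455) - 13898 = (2/7)*(-174)*454 - 13898 = -157992/7 - 13898 = -255278/7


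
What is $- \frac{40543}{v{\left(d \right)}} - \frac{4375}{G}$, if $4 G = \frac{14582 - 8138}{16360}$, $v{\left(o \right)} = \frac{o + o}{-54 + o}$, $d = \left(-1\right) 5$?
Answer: $- \frac{4569321607}{16110} \approx -2.8363 \cdot 10^{5}$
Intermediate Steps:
$d = -5$
$v{\left(o \right)} = \frac{2 o}{-54 + o}$
$G = \frac{1611}{16360}$ ($G = \frac{\left(14582 - 8138\right) \frac{1}{16360}}{4} = \frac{6444 \cdot \frac{1}{16360}}{4} = \frac{1}{4} \cdot \frac{1611}{4090} = \frac{1611}{16360} \approx 0.098472$)
$- \frac{40543}{v{\left(d \right)}} - \frac{4375}{G} = - \frac{40543}{2 \left(-5\right) \frac{1}{-54 - 5}} - \frac{4375}{\frac{1611}{16360}} = - \frac{40543}{2 \left(-5\right) \frac{1}{-59}} - \frac{71575000}{1611} = - \frac{40543}{2 \left(-5\right) \left(- \frac{1}{59}\right)} - \frac{71575000}{1611} = - \frac{40543}{\frac{10}{59}} - \frac{71575000}{1611} = \left(-40543\right) \frac{59}{10} - \frac{71575000}{1611} = - \frac{2392037}{10} - \frac{71575000}{1611} = - \frac{4569321607}{16110}$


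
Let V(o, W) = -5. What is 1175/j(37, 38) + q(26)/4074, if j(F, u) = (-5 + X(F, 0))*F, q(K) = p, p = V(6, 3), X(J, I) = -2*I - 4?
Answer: -1596205/452214 ≈ -3.5298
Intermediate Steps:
X(J, I) = -4 - 2*I
p = -5
q(K) = -5
j(F, u) = -9*F (j(F, u) = (-5 + (-4 - 2*0))*F = (-5 + (-4 + 0))*F = (-5 - 4)*F = -9*F)
1175/j(37, 38) + q(26)/4074 = 1175/((-9*37)) - 5/4074 = 1175/(-333) - 5*1/4074 = 1175*(-1/333) - 5/4074 = -1175/333 - 5/4074 = -1596205/452214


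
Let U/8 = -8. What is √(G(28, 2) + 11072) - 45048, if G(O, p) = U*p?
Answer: -45048 + 24*√19 ≈ -44943.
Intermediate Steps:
U = -64 (U = 8*(-8) = -64)
G(O, p) = -64*p
√(G(28, 2) + 11072) - 45048 = √(-64*2 + 11072) - 45048 = √(-128 + 11072) - 45048 = √10944 - 45048 = 24*√19 - 45048 = -45048 + 24*√19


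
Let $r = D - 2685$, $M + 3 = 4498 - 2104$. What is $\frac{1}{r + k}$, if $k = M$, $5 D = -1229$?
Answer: $- \frac{5}{2699} \approx -0.0018525$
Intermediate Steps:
$D = - \frac{1229}{5}$ ($D = \frac{1}{5} \left(-1229\right) = - \frac{1229}{5} \approx -245.8$)
$M = 2391$ ($M = -3 + \left(4498 - 2104\right) = -3 + 2394 = 2391$)
$k = 2391$
$r = - \frac{14654}{5}$ ($r = - \frac{1229}{5} - 2685 = - \frac{14654}{5} \approx -2930.8$)
$\frac{1}{r + k} = \frac{1}{- \frac{14654}{5} + 2391} = \frac{1}{- \frac{2699}{5}} = - \frac{5}{2699}$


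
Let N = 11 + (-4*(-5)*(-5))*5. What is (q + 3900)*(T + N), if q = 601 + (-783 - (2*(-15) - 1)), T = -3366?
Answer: -14452395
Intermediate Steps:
N = -489 (N = 11 + (20*(-5))*5 = 11 - 100*5 = 11 - 500 = -489)
q = -151 (q = 601 + (-783 - (-30 - 1)) = 601 + (-783 - 1*(-31)) = 601 + (-783 + 31) = 601 - 752 = -151)
(q + 3900)*(T + N) = (-151 + 3900)*(-3366 - 489) = 3749*(-3855) = -14452395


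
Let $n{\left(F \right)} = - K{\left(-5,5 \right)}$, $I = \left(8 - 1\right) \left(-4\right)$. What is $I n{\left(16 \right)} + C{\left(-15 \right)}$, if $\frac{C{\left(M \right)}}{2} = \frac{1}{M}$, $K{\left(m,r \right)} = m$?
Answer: $- \frac{2102}{15} \approx -140.13$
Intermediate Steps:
$I = -28$ ($I = 7 \left(-4\right) = -28$)
$C{\left(M \right)} = \frac{2}{M}$
$n{\left(F \right)} = 5$ ($n{\left(F \right)} = \left(-1\right) \left(-5\right) = 5$)
$I n{\left(16 \right)} + C{\left(-15 \right)} = \left(-28\right) 5 + \frac{2}{-15} = -140 + 2 \left(- \frac{1}{15}\right) = -140 - \frac{2}{15} = - \frac{2102}{15}$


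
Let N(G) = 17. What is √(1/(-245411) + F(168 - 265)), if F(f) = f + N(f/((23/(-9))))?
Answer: I*√4818124959091/245411 ≈ 8.9443*I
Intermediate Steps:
F(f) = 17 + f (F(f) = f + 17 = 17 + f)
√(1/(-245411) + F(168 - 265)) = √(1/(-245411) + (17 + (168 - 265))) = √(-1/245411 + (17 - 97)) = √(-1/245411 - 80) = √(-19632881/245411) = I*√4818124959091/245411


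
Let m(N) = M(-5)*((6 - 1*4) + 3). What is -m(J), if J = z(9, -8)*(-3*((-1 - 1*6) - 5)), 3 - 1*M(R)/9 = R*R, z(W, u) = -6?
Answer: 990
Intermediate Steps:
M(R) = 27 - 9*R**2 (M(R) = 27 - 9*R*R = 27 - 9*R**2)
J = -216 (J = -(-18)*((-1 - 1*6) - 5) = -(-18)*((-1 - 6) - 5) = -(-18)*(-7 - 5) = -(-18)*(-12) = -6*36 = -216)
m(N) = -990 (m(N) = (27 - 9*(-5)**2)*((6 - 1*4) + 3) = (27 - 9*25)*((6 - 4) + 3) = (27 - 225)*(2 + 3) = -198*5 = -990)
-m(J) = -1*(-990) = 990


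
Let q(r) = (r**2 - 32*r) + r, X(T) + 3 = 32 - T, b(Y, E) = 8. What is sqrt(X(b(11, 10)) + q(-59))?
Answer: sqrt(5331) ≈ 73.014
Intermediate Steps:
X(T) = 29 - T (X(T) = -3 + (32 - T) = 29 - T)
q(r) = r**2 - 31*r
sqrt(X(b(11, 10)) + q(-59)) = sqrt((29 - 1*8) - 59*(-31 - 59)) = sqrt((29 - 8) - 59*(-90)) = sqrt(21 + 5310) = sqrt(5331)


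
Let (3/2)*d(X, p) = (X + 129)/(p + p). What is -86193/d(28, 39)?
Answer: -64233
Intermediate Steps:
d(X, p) = (129 + X)/(3*p) (d(X, p) = 2*((X + 129)/(p + p))/3 = 2*((129 + X)/((2*p)))/3 = 2*((129 + X)*(1/(2*p)))/3 = 2*((129 + X)/(2*p))/3 = (129 + X)/(3*p))
-86193/d(28, 39) = -86193*117/(129 + 28) = -86193/((⅓)*(1/39)*157) = -86193/157/117 = -86193*117/157 = -64233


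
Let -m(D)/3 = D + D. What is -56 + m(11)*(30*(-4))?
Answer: 7864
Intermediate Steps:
m(D) = -6*D (m(D) = -3*(D + D) = -6*D)
-56 + m(11)*(30*(-4)) = -56 + (-6*11)*(30*(-4)) = -56 - 66*(-120) = -56 + 7920 = 7864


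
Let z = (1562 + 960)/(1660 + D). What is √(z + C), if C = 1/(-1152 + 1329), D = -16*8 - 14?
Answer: 2*√92860867/14927 ≈ 1.2911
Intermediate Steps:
D = -142 (D = -128 - 14 = -142)
C = 1/177 ≈ 0.0056497
z = 1261/759 (z = (1562 + 960)/(1660 - 142) = 2522/1518 = 2522*(1/1518) = 1261/759 ≈ 1.6614)
√(z + C) = √(1261/759 + 1/177) = √(24884/14927) = 2*√92860867/14927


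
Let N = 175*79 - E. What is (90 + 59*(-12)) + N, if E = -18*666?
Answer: 25195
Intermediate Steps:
E = -11988
N = 25813 (N = 175*79 - 1*(-11988) = 13825 + 11988 = 25813)
(90 + 59*(-12)) + N = (90 + 59*(-12)) + 25813 = (90 - 708) + 25813 = -618 + 25813 = 25195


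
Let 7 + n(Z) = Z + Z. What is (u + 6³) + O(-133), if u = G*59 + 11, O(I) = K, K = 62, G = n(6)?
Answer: 584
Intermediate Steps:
n(Z) = -7 + 2*Z (n(Z) = -7 + (Z + Z) = -7 + 2*Z)
G = 5 (G = -7 + 2*6 = -7 + 12 = 5)
O(I) = 62
u = 306 (u = 5*59 + 11 = 295 + 11 = 306)
(u + 6³) + O(-133) = (306 + 6³) + 62 = (306 + 216) + 62 = 522 + 62 = 584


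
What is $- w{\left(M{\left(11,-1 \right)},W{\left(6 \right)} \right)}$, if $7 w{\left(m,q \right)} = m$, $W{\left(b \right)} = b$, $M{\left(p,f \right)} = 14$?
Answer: $-2$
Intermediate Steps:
$w{\left(m,q \right)} = \frac{m}{7}$
$- w{\left(M{\left(11,-1 \right)},W{\left(6 \right)} \right)} = - \frac{14}{7} = \left(-1\right) 2 = -2$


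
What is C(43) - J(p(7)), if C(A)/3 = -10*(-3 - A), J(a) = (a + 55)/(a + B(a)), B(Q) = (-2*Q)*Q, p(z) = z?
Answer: 125642/91 ≈ 1380.7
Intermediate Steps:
B(Q) = -2*Q**2
J(a) = (55 + a)/(a - 2*a**2) (J(a) = (a + 55)/(a - 2*a**2) = (55 + a)/(a - 2*a**2))
C(A) = 90 + 30*A (C(A) = 3*(-10*(-3 - A)) = 3*(30 + 10*A) = 90 + 30*A)
C(43) - J(p(7)) = (90 + 30*43) - (-55 - 1*7)/(7*(-1 + 2*7)) = (90 + 1290) - (-55 - 7)/(7*(-1 + 14)) = 1380 - (-62)/(7*13) = 1380 - 1*(-62/91) = 1380 + 62/91 = 125642/91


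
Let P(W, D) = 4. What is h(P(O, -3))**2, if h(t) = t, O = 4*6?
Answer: 16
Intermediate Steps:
O = 24
h(P(O, -3))**2 = 4**2 = 16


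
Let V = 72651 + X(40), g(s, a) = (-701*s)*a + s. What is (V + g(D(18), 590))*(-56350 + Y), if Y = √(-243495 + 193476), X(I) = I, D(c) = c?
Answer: 415407184850 - 7371911*I*√50019 ≈ 4.1541e+11 - 1.6487e+9*I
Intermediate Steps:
g(s, a) = s - 701*a*s (g(s, a) = -701*a*s + s = s - 701*a*s)
Y = I*√50019 (Y = √(-50019) = I*√50019 ≈ 223.65*I)
V = 72691 (V = 72651 + 40 = 72691)
(V + g(D(18), 590))*(-56350 + Y) = (72691 + 18*(1 - 701*590))*(-56350 + I*√50019) = (72691 + 18*(1 - 413590))*(-56350 + I*√50019) = (72691 + 18*(-413589))*(-56350 + I*√50019) = (72691 - 7444602)*(-56350 + I*√50019) = -7371911*(-56350 + I*√50019) = 415407184850 - 7371911*I*√50019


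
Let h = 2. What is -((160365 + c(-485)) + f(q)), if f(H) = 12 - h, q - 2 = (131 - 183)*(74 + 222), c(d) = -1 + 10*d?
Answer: -155524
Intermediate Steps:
q = -15390 (q = 2 + (131 - 183)*(74 + 222) = 2 - 52*296 = 2 - 15392 = -15390)
f(H) = 10 (f(H) = 12 - 1*2 = 12 - 2 = 10)
-((160365 + c(-485)) + f(q)) = -((160365 + (-1 + 10*(-485))) + 10) = -((160365 + (-1 - 4850)) + 10) = -((160365 - 4851) + 10) = -(155514 + 10) = -1*155524 = -155524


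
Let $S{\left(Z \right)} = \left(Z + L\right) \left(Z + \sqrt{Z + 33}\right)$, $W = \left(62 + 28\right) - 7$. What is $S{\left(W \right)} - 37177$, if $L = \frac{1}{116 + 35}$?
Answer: $- \frac{4573405}{151} + \frac{25068 \sqrt{29}}{151} \approx -29393.0$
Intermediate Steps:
$W = 83$ ($W = 90 - 7 = 83$)
$L = \frac{1}{151} \approx 0.0066225$
$S{\left(Z \right)} = \left(\frac{1}{151} + Z\right) \left(Z + \sqrt{33 + Z}\right)$ ($S{\left(Z \right)} = \left(Z + \frac{1}{151}\right) \left(Z + \sqrt{Z + 33}\right) = \left(\frac{1}{151} + Z\right) \left(Z + \sqrt{33 + Z}\right)$)
$S{\left(W \right)} - 37177 = \left(83^{2} + \frac{1}{151} \cdot 83 + \frac{\sqrt{33 + 83}}{151} + 83 \sqrt{33 + 83}\right) - 37177 = \left(6889 + \frac{83}{151} + \frac{\sqrt{116}}{151} + 83 \sqrt{116}\right) - 37177 = \left(6889 + \frac{83}{151} + \frac{2 \sqrt{29}}{151} + 83 \cdot 2 \sqrt{29}\right) - 37177 = \left(6889 + \frac{83}{151} + \frac{2 \sqrt{29}}{151} + 166 \sqrt{29}\right) - 37177 = \left(\frac{1040322}{151} + \frac{25068 \sqrt{29}}{151}\right) - 37177 = - \frac{4573405}{151} + \frac{25068 \sqrt{29}}{151}$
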